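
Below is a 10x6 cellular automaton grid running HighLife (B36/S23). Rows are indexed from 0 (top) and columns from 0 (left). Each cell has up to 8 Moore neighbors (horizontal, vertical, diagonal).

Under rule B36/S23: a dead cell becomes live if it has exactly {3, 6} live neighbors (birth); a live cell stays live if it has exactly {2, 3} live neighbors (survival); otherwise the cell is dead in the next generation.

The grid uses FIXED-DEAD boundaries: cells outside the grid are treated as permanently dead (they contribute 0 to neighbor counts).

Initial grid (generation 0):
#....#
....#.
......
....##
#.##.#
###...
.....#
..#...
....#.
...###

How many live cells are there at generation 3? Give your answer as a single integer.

Simulating step by step:
Generation 0 (given above): 18 live cells
Generation 1: 19 live cells
......
......
....##
...###
#.##.#
#.###.
..#...
......
....##
...###
Generation 2: 11 live cells
......
......
...#.#
..#...
.....#
....#.
.##...
......
...#.#
...#.#
Generation 3: 2 live cells
......
......
......
....#.
......
......
......
..#...
......
......
Population at generation 3: 2

Answer: 2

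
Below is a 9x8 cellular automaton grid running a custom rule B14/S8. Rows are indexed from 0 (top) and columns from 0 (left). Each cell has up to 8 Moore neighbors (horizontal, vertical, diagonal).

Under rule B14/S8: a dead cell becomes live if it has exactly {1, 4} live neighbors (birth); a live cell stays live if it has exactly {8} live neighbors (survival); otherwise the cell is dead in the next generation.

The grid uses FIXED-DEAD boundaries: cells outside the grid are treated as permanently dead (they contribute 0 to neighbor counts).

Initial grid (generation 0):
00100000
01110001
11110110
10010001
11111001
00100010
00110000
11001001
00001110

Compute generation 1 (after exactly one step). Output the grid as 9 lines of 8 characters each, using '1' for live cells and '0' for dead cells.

Simulating step by step:
Generation 0 (given above): 31 live cells
Generation 1: 10 live cells
(generation 1 grid is the final answer)

Answer: 10001011
00000000
00001000
00000010
00000000
00000000
01000000
00010100
00100000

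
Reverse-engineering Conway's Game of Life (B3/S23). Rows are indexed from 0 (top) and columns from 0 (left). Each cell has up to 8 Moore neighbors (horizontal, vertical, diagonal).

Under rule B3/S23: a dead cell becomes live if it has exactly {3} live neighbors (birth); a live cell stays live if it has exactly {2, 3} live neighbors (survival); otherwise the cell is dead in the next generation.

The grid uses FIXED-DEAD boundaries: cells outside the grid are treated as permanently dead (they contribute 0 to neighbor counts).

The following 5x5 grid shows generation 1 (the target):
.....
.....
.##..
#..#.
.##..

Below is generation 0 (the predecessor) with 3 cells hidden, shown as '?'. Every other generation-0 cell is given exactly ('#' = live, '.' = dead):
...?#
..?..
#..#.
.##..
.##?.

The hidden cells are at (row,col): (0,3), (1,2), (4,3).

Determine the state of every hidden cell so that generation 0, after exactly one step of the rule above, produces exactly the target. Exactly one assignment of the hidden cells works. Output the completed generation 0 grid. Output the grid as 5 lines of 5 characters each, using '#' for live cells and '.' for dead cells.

Answer: ....#
.....
#..#.
.##..
.##..

Derivation:
Hidden generation-0 cells (in order): (0,3), (1,2), (4,3).
A hidden cell only influences target cells in its own 3x3 neighborhood. Try each of the 2^3 = 8 assignments, step the completed generation 0 forward once under B3/S23, and compare with the target:
  (0,3)=. (1,2)=. (4,3)=. -> step reproduces the target at every cell -> ACCEPT
  (0,3)=. (1,2)=. (4,3)=# -> step gives (3,3)='.' but target has '#' -> reject
  (0,3)=. (1,2)=# (4,3)=. -> step gives (1,3)='#' but target has '.' -> reject
  (0,3)=. (1,2)=# (4,3)=# -> step gives (1,3)='#' but target has '.' -> reject
  (0,3)=# (1,2)=. (4,3)=. -> step gives (1,3)='#' but target has '.' -> reject
  (0,3)=# (1,2)=. (4,3)=# -> step gives (1,3)='#' but target has '.' -> reject
  (0,3)=# (1,2)=# (4,3)=. -> step gives (0,3)='#' but target has '.' -> reject
  (0,3)=# (1,2)=# (4,3)=# -> step gives (0,3)='#' but target has '.' -> reject
Unique solution: (0,3)=dead, (1,2)=dead, (4,3)=dead.
Check: live-neighbor counts of every cell in the completed generation 0:
00010
11122
13311
34431
23320
Applying B3/S23 to generation 0 with these counts gives:
.....
.....
.##..
#..#.
.##..
which matches the target exactly.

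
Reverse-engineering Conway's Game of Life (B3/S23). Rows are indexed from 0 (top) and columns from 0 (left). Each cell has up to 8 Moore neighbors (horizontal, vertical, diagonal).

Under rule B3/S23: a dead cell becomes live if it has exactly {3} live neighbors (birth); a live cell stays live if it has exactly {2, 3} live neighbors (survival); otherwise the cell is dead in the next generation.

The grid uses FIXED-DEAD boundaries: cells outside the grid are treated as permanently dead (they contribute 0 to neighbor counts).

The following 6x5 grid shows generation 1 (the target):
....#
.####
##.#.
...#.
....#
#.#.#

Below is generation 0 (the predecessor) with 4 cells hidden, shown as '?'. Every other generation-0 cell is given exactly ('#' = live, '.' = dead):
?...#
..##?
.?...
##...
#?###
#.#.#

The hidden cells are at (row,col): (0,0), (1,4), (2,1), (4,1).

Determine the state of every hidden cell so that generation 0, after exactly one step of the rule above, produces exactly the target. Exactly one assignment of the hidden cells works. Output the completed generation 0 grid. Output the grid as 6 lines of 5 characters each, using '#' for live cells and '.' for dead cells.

Hidden generation-0 cells (in order): (0,0), (1,4), (2,1), (4,1).
A hidden cell only influences target cells in its own 3x3 neighborhood. Try each of the 2^4 = 16 assignments, step the completed generation 0 forward once under B3/S23, and compare with the target:
  (0,0)=. (1,4)=. (2,1)=. (4,1)=. -> step gives (0,3)='#' but target has '.' -> reject
  (0,0)=. (1,4)=. (2,1)=. (4,1)=# -> step gives (0,3)='#' but target has '.' -> reject
  (0,0)=. (1,4)=. (2,1)=# (4,1)=. -> step gives (0,3)='#' but target has '.' -> reject
  (0,0)=. (1,4)=. (2,1)=# (4,1)=# -> step gives (0,3)='#' but target has '.' -> reject
  (0,0)=. (1,4)=# (2,1)=. (4,1)=. -> step gives (1,1)='.' but target has '#' -> reject
  (0,0)=. (1,4)=# (2,1)=. (4,1)=# -> step gives (1,1)='.' but target has '#' -> reject
  (0,0)=. (1,4)=# (2,1)=# (4,1)=. -> step gives (1,1)='.' but target has '#' -> reject
  (0,0)=. (1,4)=# (2,1)=# (4,1)=# -> step gives (1,1)='.' but target has '#' -> reject
  (0,0)=# (1,4)=. (2,1)=. (4,1)=. -> step gives (0,3)='#' but target has '.' -> reject
  (0,0)=# (1,4)=. (2,1)=. (4,1)=# -> step gives (0,3)='#' but target has '.' -> reject
  (0,0)=# (1,4)=. (2,1)=# (4,1)=. -> step gives (0,3)='#' but target has '.' -> reject
  (0,0)=# (1,4)=. (2,1)=# (4,1)=# -> step gives (0,3)='#' but target has '.' -> reject
  (0,0)=# (1,4)=# (2,1)=. (4,1)=. -> step gives (1,1)='.' but target has '#' -> reject
  (0,0)=# (1,4)=# (2,1)=. (4,1)=# -> step gives (1,1)='.' but target has '#' -> reject
  (0,0)=# (1,4)=# (2,1)=# (4,1)=. -> step gives (3,0)='#' but target has '.' -> reject
  (0,0)=# (1,4)=# (2,1)=# (4,1)=# -> step reproduces the target at every cell -> ACCEPT
Unique solution: (0,0)=live, (1,4)=live, (2,1)=live, (4,1)=live.
Check: live-neighbor counts of every cell in the completed generation 0:
02242
23232
33432
45532
46442
25352
Applying B3/S23 to generation 0 with these counts gives:
....#
.####
##.#.
...#.
....#
#.#.#
which matches the target exactly.

Answer: #...#
..###
.#...
##...
#####
#.#.#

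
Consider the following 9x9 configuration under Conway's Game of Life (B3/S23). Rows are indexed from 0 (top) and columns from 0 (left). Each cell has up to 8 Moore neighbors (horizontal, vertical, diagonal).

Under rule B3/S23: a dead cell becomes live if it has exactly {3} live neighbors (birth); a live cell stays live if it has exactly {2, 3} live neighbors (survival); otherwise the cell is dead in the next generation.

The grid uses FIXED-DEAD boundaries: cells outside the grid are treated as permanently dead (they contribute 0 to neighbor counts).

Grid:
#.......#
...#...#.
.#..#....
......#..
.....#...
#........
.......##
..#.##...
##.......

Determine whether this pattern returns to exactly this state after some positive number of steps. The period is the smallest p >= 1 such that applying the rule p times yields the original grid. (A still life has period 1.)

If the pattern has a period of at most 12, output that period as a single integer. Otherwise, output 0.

Answer: 0

Derivation:
Simulating and comparing each generation to the original:
Gen 0 (original, given above): 16 live cells
Gen 1: 3 live cells, differs from original
Gen 2: 0 live cells, differs from original
Gen 3: 0 live cells, differs from original
Gen 4: 0 live cells, differs from original
Gen 5: 0 live cells, differs from original
Gen 6: 0 live cells, differs from original
Gen 7: 0 live cells, differs from original
Gen 8: 0 live cells, differs from original
Gen 9: 0 live cells, differs from original
Gen 10: 0 live cells, differs from original
Gen 11: 0 live cells, differs from original
Gen 12: 0 live cells, differs from original
No period found within 12 steps.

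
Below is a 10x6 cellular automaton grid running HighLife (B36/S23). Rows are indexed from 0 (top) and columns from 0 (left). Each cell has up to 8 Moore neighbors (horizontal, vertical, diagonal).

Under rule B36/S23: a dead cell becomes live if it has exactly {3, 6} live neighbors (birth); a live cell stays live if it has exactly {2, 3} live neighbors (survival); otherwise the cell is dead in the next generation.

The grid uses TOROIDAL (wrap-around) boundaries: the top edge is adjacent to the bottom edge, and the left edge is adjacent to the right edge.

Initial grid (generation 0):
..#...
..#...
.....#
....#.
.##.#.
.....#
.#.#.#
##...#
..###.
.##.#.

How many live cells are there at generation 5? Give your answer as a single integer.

Answer: 16

Derivation:
Simulating step by step:
Generation 0 (given above): 20 live cells
Generation 1: 20 live cells
..#...
......
......
...###
...###
.#.#.#
###..#
.#...#
....#.
.#.##.
Generation 2: 22 live cells
..##..
......
....#.
...#.#
......
##.##.
.....#
.##.##
#.####
..###.
Generation 3: 15 live cells
..#.#.
...#..
....#.
....#.
#.##.#
#...##
......
.##...
#.....
......
Generation 4: 18 live cells
...#..
...##.
...##.
....#.
##.#..
##.##.
##...#
.#....
.#....
......
Generation 5: 16 live cells
...##.
..#...
.....#
..#.##
##.#..
...##.
....##
.##...
......
......
Population at generation 5: 16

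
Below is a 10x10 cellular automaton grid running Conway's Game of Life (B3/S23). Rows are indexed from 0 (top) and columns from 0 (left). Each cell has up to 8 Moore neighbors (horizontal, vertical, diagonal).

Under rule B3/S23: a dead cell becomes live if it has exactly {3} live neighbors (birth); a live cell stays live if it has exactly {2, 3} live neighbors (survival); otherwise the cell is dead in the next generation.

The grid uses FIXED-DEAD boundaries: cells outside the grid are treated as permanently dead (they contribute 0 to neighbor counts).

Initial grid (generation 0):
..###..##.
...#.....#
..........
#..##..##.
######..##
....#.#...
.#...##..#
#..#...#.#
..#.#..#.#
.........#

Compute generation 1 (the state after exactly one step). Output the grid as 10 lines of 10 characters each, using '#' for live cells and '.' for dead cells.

Simulating step by step:
Generation 0 (given above): 35 live cells
Generation 1: 42 live cells
(generation 1 grid is the final answer)

Answer: ..###...#.
..###...#.
...##...#.
#....#.###
###...#.##
#.....####
....#####.
.#####.#.#
...#.....#
........#.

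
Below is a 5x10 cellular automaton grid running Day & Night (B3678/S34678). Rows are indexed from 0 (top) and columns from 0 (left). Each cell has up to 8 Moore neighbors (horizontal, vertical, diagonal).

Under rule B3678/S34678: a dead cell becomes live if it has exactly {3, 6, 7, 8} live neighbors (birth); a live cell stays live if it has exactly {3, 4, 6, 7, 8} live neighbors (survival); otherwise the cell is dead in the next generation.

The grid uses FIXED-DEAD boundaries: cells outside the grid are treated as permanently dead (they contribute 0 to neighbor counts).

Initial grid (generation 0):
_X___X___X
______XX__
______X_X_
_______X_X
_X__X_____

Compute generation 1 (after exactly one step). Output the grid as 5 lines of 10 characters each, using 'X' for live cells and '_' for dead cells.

Answer: ______X___
_____XXXX_
______X_X_
________X_
__________

Derivation:
Simulating step by step:
Generation 0 (given above): 11 live cells
Generation 1: 8 live cells
(generation 1 grid is the final answer)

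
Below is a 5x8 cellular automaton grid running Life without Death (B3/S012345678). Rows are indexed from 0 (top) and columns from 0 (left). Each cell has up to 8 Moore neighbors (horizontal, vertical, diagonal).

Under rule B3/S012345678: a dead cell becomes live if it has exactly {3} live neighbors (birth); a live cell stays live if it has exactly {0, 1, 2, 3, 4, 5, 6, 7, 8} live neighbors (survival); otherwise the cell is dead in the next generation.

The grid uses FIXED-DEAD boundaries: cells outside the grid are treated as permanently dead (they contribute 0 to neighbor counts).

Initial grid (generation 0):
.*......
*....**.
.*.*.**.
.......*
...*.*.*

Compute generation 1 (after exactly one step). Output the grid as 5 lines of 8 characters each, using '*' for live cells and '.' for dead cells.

Answer: .*......
***.***.
.*.*****
..*..*.*
...*.***

Derivation:
Simulating step by step:
Generation 0 (given above): 12 live cells
Generation 1: 20 live cells
(generation 1 grid is the final answer)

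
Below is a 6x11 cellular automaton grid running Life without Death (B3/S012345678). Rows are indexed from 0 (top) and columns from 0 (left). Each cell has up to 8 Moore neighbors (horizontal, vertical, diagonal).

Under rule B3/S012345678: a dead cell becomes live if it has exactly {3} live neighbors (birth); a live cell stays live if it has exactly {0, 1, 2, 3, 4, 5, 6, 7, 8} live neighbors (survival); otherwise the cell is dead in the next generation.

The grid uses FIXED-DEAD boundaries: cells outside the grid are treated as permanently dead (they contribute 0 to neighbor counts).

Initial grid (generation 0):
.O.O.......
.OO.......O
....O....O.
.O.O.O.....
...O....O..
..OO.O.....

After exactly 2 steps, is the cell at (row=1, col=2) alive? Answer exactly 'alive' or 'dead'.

Simulating step by step:
Generation 0 (given above): 15 live cells
Generation 1: 20 live cells
.O.O.......
.OOO......O
.O.OO....O.
.OOO.O.....
...O....O..
..OOOO.....
Generation 2: 24 live cells
.O.O.......
OOOO......O
OO.OO....O.
.OOO.O.....
.O.O.O..O..
..OOOO.....

Cell (1,2) at generation 2: 1 -> alive

Answer: alive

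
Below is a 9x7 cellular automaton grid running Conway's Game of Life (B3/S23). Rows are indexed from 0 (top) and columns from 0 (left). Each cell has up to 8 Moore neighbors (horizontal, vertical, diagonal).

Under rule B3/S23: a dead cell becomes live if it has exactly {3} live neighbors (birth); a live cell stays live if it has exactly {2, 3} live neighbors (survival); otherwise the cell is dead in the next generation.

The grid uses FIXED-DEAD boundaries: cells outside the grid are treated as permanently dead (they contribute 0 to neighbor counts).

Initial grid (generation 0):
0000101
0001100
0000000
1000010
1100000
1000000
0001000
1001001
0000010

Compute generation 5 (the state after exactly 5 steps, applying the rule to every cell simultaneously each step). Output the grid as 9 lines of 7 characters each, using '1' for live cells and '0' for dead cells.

Answer: 0000000
0000000
0001110
0000000
0000000
0000000
0000000
0000000
0000000

Derivation:
Simulating step by step:
Generation 0 (given above): 14 live cells
Generation 1: 14 live cells
0001110
0001110
0000100
1100000
1100000
1100000
0000000
0000100
0000000
Generation 2: 10 live cells
0001010
0000000
0001110
1100000
0010000
1100000
0000000
0000000
0000000
Generation 3: 9 live cells
0000000
0001010
0000100
0111100
0010000
0100000
0000000
0000000
0000000
Generation 4: 5 live cells
0000000
0000100
0000010
0110100
0000000
0000000
0000000
0000000
0000000
Generation 5: 3 live cells
(generation 5 grid is the final answer)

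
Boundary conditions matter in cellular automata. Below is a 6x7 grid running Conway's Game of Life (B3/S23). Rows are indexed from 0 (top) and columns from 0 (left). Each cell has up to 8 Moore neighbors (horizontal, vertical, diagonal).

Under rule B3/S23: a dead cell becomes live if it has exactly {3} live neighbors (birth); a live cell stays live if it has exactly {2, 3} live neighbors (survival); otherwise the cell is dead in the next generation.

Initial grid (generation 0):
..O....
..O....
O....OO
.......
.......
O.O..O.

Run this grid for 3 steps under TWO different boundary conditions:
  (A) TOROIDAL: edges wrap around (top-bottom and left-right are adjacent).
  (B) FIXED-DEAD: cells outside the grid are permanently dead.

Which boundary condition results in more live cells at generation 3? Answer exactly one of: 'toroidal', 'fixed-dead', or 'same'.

Answer: toroidal

Derivation:
Under TOROIDAL boundary, generation 3:
O.OO...
O.O....
......O
.......
.......
..O....
Population = 7

Under FIXED-DEAD boundary, generation 3:
.......
.......
.......
.......
.......
.......
Population = 0

Comparison: toroidal=7, fixed-dead=0 -> toroidal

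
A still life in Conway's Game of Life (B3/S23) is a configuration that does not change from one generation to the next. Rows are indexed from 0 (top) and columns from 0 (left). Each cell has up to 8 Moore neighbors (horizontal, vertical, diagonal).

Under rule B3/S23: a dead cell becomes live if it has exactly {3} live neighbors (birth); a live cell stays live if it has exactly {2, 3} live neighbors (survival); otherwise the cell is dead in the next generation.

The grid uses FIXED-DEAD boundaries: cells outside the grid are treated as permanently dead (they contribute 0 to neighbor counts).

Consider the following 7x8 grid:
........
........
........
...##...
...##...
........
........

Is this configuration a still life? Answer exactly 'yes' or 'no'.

Compute generation 1 and compare to generation 0 (given above):
Generation 1:
........
........
........
...##...
...##...
........
........
The grids are IDENTICAL -> still life.

Answer: yes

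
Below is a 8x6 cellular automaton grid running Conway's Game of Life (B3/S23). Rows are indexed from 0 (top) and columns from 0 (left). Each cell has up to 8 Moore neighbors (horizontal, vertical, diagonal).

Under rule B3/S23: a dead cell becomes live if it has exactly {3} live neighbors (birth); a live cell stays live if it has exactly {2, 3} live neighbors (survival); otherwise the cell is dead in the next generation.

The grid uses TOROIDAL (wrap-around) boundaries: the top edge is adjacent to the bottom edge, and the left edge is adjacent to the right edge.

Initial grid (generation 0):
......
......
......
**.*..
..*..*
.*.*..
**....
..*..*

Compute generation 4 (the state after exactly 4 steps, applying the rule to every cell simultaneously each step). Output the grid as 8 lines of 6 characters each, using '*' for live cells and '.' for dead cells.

Answer: ......
......
***...
**....
*..***
..**..
..**..
......

Derivation:
Simulating step by step:
Generation 0 (given above): 11 live cells
Generation 1: 10 live cells
......
......
......
***...
...**.
.*....
**....
**....
Generation 2: 12 live cells
......
......
.*....
.***..
*..*..
***...
..*...
**....
Generation 3: 11 live cells
......
......
.*....
**.*..
*..*..
*.**..
..*...
.*....
Generation 4: 13 live cells
(generation 4 grid is the final answer)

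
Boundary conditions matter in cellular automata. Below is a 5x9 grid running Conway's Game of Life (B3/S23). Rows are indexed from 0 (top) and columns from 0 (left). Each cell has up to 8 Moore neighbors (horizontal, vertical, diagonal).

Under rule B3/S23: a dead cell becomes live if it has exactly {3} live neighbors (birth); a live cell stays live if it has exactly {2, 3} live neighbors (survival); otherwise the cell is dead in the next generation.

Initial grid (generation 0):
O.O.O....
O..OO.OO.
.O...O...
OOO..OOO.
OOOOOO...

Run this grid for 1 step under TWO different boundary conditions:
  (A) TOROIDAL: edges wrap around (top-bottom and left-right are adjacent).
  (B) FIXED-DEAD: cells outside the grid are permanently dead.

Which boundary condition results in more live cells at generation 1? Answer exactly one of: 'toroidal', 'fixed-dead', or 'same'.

Answer: fixed-dead

Derivation:
Under TOROIDAL boundary, generation 1:
O.....O..
O.OOO.O.O
...O.....
........O
.........
Population = 10

Under FIXED-DEAD boundary, generation 1:
.O..OO...
O.OOO.O..
...O.....
.........
O..OOO...
Population = 13

Comparison: toroidal=10, fixed-dead=13 -> fixed-dead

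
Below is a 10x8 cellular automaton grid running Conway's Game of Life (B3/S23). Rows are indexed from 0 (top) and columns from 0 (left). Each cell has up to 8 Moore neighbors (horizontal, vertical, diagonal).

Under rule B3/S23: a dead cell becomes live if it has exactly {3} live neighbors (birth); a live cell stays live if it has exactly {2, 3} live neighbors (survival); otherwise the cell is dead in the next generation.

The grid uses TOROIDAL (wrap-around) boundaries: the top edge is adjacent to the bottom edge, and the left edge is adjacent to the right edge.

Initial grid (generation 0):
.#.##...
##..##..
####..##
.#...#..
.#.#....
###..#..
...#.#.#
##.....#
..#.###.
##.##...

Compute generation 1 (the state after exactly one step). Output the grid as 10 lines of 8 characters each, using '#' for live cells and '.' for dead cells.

Simulating step by step:
Generation 0 (given above): 35 live cells
Generation 1: 27 live cells
(generation 1 grid is the final answer)

Answer: ........
.....##.
...#..##
...##.##
....#...
##.#..#.
....#..#
####...#
..#.###.
##......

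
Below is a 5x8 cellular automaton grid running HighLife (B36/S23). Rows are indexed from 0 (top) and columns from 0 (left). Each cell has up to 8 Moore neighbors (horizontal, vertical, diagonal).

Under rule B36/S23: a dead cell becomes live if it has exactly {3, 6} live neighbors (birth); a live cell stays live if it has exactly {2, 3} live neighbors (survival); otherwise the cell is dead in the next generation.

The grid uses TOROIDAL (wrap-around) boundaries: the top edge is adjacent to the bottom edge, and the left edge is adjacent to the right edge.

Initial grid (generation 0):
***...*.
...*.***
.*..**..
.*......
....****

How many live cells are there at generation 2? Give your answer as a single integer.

Simulating step by step:
Generation 0 (given above): 16 live cells
Generation 1: 17 live cells
****.*.*
...*...*
*.*.**..
*.......
..*..***
Generation 2: 18 live cells
.*.*.**.
.....*.*
**.**..*
*..**...
..****..
Population at generation 2: 18

Answer: 18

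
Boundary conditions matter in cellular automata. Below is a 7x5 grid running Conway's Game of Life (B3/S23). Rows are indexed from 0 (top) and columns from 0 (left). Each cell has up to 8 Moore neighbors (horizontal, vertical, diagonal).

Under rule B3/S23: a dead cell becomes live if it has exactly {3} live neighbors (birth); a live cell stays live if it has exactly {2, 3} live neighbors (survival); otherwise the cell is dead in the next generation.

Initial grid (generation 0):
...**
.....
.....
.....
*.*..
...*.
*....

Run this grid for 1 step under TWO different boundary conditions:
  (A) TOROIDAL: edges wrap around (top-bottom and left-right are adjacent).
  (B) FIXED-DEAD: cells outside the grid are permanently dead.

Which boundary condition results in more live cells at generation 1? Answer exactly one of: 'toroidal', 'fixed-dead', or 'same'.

Answer: toroidal

Derivation:
Under TOROIDAL boundary, generation 1:
....*
.....
.....
.....
.....
.*..*
...*.
Population = 4

Under FIXED-DEAD boundary, generation 1:
.....
.....
.....
.....
.....
.*...
.....
Population = 1

Comparison: toroidal=4, fixed-dead=1 -> toroidal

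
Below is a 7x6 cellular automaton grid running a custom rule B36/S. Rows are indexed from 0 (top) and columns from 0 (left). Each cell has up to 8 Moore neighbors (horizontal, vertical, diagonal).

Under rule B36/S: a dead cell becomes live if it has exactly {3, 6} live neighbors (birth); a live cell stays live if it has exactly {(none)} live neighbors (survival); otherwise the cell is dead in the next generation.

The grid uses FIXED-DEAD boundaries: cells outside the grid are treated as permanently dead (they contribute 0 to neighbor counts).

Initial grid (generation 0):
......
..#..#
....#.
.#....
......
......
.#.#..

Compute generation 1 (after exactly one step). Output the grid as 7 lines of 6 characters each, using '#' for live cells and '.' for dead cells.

Simulating step by step:
Generation 0 (given above): 6 live cells
Generation 1: 0 live cells
(generation 1 grid is the final answer)

Answer: ......
......
......
......
......
......
......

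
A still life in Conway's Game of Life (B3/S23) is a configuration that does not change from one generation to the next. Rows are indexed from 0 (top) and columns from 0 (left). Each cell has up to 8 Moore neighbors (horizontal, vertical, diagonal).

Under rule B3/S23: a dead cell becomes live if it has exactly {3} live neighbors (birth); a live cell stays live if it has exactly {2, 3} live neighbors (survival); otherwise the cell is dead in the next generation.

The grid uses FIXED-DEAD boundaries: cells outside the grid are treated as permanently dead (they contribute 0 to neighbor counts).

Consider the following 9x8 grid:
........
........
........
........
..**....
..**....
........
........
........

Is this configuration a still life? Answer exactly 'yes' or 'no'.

Compute generation 1 and compare to generation 0 (given above):
Generation 1:
........
........
........
........
..**....
..**....
........
........
........
The grids are IDENTICAL -> still life.

Answer: yes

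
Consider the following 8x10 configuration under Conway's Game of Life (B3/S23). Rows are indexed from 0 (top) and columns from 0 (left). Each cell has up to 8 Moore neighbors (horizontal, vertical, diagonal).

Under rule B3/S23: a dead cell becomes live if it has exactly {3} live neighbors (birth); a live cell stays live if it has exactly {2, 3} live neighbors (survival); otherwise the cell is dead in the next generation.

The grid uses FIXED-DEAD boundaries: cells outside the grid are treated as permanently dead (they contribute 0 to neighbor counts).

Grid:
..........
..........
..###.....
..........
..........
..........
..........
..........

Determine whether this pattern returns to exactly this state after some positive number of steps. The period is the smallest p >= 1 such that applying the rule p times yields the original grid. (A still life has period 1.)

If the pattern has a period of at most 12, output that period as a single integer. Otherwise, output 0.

Simulating and comparing each generation to the original:
Gen 0 (original, given above): 3 live cells
Gen 1: 3 live cells, differs from original
Gen 2: 3 live cells, MATCHES original -> period = 2

Answer: 2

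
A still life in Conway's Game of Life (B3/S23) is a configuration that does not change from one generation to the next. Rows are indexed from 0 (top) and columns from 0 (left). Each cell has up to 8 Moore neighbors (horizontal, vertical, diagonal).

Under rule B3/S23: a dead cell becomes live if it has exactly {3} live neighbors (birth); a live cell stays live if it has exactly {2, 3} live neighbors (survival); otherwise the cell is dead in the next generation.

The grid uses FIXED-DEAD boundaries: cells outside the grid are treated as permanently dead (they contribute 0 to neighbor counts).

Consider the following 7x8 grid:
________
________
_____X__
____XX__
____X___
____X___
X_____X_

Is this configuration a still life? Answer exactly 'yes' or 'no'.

Answer: no

Derivation:
Compute generation 1 and compare to generation 0 (given above):
Generation 1:
________
________
____XX__
____XX__
___XX___
_____X__
________
Cell (2,4) differs: gen0=0 vs gen1=1 -> NOT a still life.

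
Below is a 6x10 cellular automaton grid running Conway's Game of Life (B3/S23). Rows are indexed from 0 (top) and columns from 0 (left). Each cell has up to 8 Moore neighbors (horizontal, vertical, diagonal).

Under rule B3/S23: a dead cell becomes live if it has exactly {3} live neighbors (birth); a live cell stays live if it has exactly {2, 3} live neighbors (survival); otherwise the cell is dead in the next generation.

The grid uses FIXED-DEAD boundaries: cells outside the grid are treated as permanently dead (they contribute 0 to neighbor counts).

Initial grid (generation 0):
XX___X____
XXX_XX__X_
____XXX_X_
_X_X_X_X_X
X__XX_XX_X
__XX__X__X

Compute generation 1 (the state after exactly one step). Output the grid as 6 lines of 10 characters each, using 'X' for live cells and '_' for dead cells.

Answer: X_X_XX____
X_XX___X__
X_______XX
__XX_____X
_X_____X_X
__XXXXXXX_

Derivation:
Simulating step by step:
Generation 0 (given above): 28 live cells
Generation 1: 24 live cells
(generation 1 grid is the final answer)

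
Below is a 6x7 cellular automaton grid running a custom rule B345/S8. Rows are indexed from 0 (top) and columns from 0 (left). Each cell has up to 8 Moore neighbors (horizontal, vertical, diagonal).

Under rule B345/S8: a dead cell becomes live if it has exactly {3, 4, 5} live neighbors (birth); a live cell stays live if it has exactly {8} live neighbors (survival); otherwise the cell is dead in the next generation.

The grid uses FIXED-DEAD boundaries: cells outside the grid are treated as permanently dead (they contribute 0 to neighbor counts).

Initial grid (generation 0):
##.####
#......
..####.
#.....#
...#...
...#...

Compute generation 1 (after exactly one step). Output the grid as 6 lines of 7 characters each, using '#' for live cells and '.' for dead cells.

Answer: .......
.###.##
.#.....
..####.
.......
.......

Derivation:
Simulating step by step:
Generation 0 (given above): 15 live cells
Generation 1: 10 live cells
(generation 1 grid is the final answer)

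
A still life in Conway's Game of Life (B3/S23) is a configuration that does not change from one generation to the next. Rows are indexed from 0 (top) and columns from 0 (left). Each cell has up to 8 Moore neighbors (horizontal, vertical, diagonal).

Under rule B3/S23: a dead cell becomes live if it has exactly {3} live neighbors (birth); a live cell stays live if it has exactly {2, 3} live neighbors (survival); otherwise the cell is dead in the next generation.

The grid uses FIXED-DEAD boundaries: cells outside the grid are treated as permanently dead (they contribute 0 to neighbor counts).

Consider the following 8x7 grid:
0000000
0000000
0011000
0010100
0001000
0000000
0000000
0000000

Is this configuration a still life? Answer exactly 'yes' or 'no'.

Answer: yes

Derivation:
Compute generation 1 and compare to generation 0 (given above):
Generation 1:
0000000
0000000
0011000
0010100
0001000
0000000
0000000
0000000
The grids are IDENTICAL -> still life.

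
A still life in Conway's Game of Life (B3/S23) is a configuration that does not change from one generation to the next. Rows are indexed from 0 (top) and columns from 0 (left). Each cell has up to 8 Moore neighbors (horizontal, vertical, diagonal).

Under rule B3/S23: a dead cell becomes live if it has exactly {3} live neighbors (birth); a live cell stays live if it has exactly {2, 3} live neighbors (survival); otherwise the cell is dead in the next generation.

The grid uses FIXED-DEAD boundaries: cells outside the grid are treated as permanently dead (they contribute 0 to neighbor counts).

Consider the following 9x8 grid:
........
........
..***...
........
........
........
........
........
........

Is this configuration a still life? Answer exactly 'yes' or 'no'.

Answer: no

Derivation:
Compute generation 1 and compare to generation 0 (given above):
Generation 1:
........
...*....
...*....
...*....
........
........
........
........
........
Cell (1,3) differs: gen0=0 vs gen1=1 -> NOT a still life.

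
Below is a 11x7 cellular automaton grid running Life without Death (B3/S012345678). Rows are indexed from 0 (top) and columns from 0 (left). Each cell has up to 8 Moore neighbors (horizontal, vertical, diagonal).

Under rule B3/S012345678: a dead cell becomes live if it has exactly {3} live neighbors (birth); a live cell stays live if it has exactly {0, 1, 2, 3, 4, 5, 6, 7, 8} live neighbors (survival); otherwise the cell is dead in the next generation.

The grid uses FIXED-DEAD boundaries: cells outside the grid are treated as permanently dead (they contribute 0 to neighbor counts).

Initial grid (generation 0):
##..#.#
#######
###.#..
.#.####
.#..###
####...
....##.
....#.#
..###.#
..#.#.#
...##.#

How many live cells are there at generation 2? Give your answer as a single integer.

Answer: 48

Derivation:
Simulating step by step:
Generation 0 (given above): 42 live cells
Generation 1: 45 live cells
##..#.#
#######
###.#..
.#.####
.#..###
####..#
.##.##.
....#.#
..###.#
..#.#.#
...##.#
Generation 2: 48 live cells
##..#.#
#######
###.#..
.#.####
.#..###
####..#
###.###
.#..#.#
..###.#
..#.#.#
...##.#
Population at generation 2: 48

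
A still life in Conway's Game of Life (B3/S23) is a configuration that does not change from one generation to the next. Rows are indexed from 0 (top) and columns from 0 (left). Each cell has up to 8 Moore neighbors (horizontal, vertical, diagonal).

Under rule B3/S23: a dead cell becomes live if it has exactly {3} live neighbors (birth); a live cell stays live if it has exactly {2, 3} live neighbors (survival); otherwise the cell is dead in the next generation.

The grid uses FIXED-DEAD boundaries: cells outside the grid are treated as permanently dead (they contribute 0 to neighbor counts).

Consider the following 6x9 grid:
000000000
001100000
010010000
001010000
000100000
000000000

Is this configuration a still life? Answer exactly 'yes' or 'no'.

Answer: yes

Derivation:
Compute generation 1 and compare to generation 0 (given above):
Generation 1:
000000000
001100000
010010000
001010000
000100000
000000000
The grids are IDENTICAL -> still life.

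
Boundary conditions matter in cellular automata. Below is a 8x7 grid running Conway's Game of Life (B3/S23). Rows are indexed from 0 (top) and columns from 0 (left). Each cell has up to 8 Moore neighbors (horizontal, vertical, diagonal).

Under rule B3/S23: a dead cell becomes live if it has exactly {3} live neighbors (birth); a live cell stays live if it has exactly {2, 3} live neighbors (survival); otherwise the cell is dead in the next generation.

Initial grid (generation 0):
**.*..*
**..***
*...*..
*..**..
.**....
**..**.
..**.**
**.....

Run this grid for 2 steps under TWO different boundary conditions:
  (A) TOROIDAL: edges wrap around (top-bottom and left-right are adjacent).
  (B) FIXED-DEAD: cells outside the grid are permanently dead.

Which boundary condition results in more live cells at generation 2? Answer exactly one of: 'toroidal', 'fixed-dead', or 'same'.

Answer: fixed-dead

Derivation:
Under TOROIDAL boundary, generation 2:
..*....
...**..
.*.....
.******
*.*....
.**....
..*....
..*..*.
Population = 17

Under FIXED-DEAD boundary, generation 2:
.**.*..
*.*.*..
.....*.
..***..
..*...*
.**....
..**..*
.***...
Population = 20

Comparison: toroidal=17, fixed-dead=20 -> fixed-dead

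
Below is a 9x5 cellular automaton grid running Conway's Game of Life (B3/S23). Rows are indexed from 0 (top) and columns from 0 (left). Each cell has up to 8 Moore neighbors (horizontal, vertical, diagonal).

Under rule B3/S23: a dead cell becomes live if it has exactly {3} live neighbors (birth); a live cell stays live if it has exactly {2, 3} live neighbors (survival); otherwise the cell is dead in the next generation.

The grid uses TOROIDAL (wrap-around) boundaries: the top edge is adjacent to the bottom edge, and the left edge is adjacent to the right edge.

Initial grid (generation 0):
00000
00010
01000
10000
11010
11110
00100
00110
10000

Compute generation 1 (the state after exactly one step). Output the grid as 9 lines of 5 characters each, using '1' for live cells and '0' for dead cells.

Answer: 00000
00000
00000
10101
00010
10010
00001
01110
00000

Derivation:
Simulating step by step:
Generation 0 (given above): 14 live cells
Generation 1: 10 live cells
(generation 1 grid is the final answer)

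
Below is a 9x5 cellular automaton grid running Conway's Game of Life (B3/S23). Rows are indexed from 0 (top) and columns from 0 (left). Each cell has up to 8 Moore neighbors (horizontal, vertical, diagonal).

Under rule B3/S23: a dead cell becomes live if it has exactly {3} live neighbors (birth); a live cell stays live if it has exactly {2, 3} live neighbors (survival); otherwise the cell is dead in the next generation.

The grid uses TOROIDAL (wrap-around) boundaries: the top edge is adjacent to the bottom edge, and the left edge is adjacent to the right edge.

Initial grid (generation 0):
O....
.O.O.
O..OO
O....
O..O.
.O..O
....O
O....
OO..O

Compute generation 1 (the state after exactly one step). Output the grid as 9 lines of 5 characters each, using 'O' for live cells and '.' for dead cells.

Simulating step by step:
Generation 0 (given above): 16 live cells
Generation 1: 19 live cells
(generation 1 grid is the final answer)

Answer: ..O..
.OOO.
OOOO.
OO.O.
OO...
...OO
....O
.O...
.O..O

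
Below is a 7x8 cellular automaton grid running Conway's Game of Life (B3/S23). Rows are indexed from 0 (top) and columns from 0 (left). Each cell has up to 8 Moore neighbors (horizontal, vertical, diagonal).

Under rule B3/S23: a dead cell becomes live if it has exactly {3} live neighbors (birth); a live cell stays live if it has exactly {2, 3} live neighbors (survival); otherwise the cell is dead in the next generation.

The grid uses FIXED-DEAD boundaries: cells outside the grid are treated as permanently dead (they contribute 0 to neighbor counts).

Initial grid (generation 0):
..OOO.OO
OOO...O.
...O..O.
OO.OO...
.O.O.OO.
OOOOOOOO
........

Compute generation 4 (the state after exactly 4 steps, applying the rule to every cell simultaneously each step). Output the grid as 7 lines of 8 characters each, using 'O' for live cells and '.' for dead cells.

Simulating step by step:
Generation 0 (given above): 27 live cells
Generation 1: 26 live cells
..OO.OOO
.O..O.O.
...OOO..
OO.O..O.
.......O
OO.O...O
.OOOOOO.
Generation 2: 28 live cells
..OOOOOO
.......O
OO.O..O.
..OO.OO.
......OO
OO.O.O.O
OO.OOOO.
Generation 3: 30 live cells
...OOOOO
.O.....O
.O.OOOOO
.OOOOO..
.O.O...O
OO.O...O
OO.O.OO.
Generation 4: 17 live cells
(generation 4 grid is the final answer)

Answer: ....OOOO
........
OO.....O
OO.....O
......O.
...O...O
OO..O.O.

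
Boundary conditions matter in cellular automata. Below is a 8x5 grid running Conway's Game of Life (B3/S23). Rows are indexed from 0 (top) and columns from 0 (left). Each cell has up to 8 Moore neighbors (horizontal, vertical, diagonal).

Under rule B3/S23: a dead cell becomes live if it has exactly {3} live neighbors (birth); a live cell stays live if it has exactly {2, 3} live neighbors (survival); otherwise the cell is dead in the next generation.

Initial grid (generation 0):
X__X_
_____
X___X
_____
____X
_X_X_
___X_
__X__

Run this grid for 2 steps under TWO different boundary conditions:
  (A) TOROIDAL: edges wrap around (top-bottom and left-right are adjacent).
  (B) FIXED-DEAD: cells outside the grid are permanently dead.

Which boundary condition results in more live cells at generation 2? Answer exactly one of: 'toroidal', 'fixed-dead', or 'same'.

Answer: toroidal

Derivation:
Under TOROIDAL boundary, generation 2:
___XX
_____
X___X
_____
X____
__XXX
_____
__XXX
Population = 11

Under FIXED-DEAD boundary, generation 2:
_____
_____
_____
_____
___X_
__XXX
__XXX
_____
Population = 7

Comparison: toroidal=11, fixed-dead=7 -> toroidal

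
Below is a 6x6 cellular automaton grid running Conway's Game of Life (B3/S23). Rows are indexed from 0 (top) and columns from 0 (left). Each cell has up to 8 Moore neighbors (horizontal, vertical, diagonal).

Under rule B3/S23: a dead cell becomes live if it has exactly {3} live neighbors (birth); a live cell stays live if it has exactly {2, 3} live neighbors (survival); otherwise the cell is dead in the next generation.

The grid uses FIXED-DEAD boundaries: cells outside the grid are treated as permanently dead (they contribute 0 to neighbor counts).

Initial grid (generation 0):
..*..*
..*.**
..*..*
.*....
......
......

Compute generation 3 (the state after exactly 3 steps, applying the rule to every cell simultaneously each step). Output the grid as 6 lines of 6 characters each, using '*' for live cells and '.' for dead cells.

Simulating step by step:
Generation 0 (given above): 8 live cells
Generation 1: 12 live cells
...***
.**.**
.*****
......
......
......
Generation 2: 9 live cells
..**.*
.*....
.*...*
..***.
......
......
Generation 3: 10 live cells
(generation 3 grid is the final answer)

Answer: ..*...
.*..*.
.*.**.
..***.
...*..
......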